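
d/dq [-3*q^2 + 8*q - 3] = 8 - 6*q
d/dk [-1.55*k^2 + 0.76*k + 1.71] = 0.76 - 3.1*k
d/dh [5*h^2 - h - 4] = 10*h - 1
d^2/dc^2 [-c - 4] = 0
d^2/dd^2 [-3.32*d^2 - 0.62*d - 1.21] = -6.64000000000000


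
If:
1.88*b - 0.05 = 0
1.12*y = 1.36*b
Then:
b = 0.03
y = 0.03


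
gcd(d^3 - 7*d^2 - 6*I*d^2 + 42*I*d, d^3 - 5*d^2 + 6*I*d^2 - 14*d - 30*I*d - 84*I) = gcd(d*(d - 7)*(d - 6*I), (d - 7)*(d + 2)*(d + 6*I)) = d - 7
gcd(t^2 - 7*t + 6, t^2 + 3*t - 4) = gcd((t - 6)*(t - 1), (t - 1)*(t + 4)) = t - 1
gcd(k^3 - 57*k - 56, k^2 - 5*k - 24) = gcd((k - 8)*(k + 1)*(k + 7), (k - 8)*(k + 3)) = k - 8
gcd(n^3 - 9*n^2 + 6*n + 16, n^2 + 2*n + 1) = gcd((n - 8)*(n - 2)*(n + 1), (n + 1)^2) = n + 1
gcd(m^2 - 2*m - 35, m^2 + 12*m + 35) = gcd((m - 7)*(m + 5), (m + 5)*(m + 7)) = m + 5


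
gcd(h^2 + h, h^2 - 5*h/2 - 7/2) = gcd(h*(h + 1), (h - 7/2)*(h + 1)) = h + 1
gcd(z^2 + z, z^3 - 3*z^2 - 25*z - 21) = z + 1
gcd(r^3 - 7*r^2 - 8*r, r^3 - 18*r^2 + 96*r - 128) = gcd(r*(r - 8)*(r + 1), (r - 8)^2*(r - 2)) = r - 8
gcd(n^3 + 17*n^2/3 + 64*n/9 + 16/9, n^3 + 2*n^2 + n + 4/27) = n^2 + 5*n/3 + 4/9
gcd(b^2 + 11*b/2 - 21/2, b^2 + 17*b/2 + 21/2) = b + 7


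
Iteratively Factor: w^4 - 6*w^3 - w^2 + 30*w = (w + 2)*(w^3 - 8*w^2 + 15*w) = w*(w + 2)*(w^2 - 8*w + 15) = w*(w - 3)*(w + 2)*(w - 5)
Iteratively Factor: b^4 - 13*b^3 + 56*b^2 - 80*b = (b)*(b^3 - 13*b^2 + 56*b - 80) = b*(b - 5)*(b^2 - 8*b + 16) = b*(b - 5)*(b - 4)*(b - 4)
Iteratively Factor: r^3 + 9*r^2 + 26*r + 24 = (r + 2)*(r^2 + 7*r + 12) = (r + 2)*(r + 4)*(r + 3)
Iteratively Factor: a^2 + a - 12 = (a + 4)*(a - 3)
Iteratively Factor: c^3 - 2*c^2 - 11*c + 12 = (c - 4)*(c^2 + 2*c - 3) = (c - 4)*(c + 3)*(c - 1)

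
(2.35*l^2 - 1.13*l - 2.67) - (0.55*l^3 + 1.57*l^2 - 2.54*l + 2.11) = -0.55*l^3 + 0.78*l^2 + 1.41*l - 4.78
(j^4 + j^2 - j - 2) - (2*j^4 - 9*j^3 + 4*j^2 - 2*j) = -j^4 + 9*j^3 - 3*j^2 + j - 2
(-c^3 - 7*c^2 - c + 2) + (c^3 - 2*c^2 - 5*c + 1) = -9*c^2 - 6*c + 3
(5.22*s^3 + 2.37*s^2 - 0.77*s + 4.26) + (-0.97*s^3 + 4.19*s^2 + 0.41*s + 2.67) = 4.25*s^3 + 6.56*s^2 - 0.36*s + 6.93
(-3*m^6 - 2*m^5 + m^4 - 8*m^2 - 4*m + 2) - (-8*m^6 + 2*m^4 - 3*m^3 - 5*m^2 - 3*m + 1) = 5*m^6 - 2*m^5 - m^4 + 3*m^3 - 3*m^2 - m + 1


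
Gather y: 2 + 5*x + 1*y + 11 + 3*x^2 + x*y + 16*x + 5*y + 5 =3*x^2 + 21*x + y*(x + 6) + 18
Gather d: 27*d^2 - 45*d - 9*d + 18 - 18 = 27*d^2 - 54*d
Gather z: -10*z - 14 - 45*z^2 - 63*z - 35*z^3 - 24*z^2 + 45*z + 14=-35*z^3 - 69*z^2 - 28*z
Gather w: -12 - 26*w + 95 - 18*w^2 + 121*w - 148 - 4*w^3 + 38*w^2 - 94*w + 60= -4*w^3 + 20*w^2 + w - 5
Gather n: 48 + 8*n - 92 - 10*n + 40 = -2*n - 4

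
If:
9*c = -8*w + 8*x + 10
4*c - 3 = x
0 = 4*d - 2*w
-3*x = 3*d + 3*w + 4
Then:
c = 206/399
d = -53/399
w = -106/399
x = -373/399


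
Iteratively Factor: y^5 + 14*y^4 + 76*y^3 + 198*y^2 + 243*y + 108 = (y + 3)*(y^4 + 11*y^3 + 43*y^2 + 69*y + 36) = (y + 3)^2*(y^3 + 8*y^2 + 19*y + 12) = (y + 3)^3*(y^2 + 5*y + 4) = (y + 3)^3*(y + 4)*(y + 1)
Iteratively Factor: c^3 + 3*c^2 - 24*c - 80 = (c + 4)*(c^2 - c - 20) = (c - 5)*(c + 4)*(c + 4)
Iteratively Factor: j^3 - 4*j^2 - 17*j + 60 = (j - 5)*(j^2 + j - 12) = (j - 5)*(j + 4)*(j - 3)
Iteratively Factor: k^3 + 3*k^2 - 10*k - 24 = (k - 3)*(k^2 + 6*k + 8) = (k - 3)*(k + 2)*(k + 4)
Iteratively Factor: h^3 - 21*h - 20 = (h - 5)*(h^2 + 5*h + 4) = (h - 5)*(h + 4)*(h + 1)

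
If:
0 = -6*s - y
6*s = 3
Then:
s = 1/2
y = -3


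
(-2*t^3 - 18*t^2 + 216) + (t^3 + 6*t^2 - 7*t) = -t^3 - 12*t^2 - 7*t + 216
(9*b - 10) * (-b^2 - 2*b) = -9*b^3 - 8*b^2 + 20*b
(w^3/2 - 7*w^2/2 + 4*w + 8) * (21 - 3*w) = -3*w^4/2 + 21*w^3 - 171*w^2/2 + 60*w + 168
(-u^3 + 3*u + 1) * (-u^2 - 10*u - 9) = u^5 + 10*u^4 + 6*u^3 - 31*u^2 - 37*u - 9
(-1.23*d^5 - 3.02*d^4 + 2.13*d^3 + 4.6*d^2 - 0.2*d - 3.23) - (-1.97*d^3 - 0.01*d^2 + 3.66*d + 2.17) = -1.23*d^5 - 3.02*d^4 + 4.1*d^3 + 4.61*d^2 - 3.86*d - 5.4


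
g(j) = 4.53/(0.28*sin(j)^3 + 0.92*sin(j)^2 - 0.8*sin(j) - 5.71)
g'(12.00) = 0.23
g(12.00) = -0.90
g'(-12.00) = -0.05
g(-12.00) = -0.78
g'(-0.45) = 0.22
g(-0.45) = -0.87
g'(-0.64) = 0.24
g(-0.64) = -0.91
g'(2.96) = -0.06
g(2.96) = -0.78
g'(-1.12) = 0.18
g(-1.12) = -1.02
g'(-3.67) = 0.04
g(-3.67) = -0.78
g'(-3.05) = -0.14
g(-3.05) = -0.80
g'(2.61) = 0.04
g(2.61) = -0.78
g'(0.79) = -0.09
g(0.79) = -0.79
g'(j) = 4.53*(-0.84*sin(j)^2*cos(j) - 1.84*sin(j)*cos(j) + 0.8*cos(j))/(0.28*sin(j)^3 + 0.92*sin(j)^2 - 0.8*sin(j) - 5.71)^2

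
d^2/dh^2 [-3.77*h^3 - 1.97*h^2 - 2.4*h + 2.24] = -22.62*h - 3.94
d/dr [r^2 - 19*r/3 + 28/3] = 2*r - 19/3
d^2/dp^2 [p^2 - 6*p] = 2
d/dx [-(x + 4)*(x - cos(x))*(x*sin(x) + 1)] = -(x + 4)*(x - cos(x))*(x*cos(x) + sin(x)) - (x + 4)*(x*sin(x) + 1)*(sin(x) + 1) - (x - cos(x))*(x*sin(x) + 1)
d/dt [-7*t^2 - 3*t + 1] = -14*t - 3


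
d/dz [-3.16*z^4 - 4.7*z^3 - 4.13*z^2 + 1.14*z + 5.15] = -12.64*z^3 - 14.1*z^2 - 8.26*z + 1.14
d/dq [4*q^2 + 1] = 8*q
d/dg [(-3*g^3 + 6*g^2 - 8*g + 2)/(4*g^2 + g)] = 2*(-6*g^4 - 3*g^3 + 19*g^2 - 8*g - 1)/(g^2*(16*g^2 + 8*g + 1))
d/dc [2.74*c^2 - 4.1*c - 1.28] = 5.48*c - 4.1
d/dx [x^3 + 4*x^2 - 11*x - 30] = 3*x^2 + 8*x - 11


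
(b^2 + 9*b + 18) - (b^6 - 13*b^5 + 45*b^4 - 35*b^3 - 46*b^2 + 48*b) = -b^6 + 13*b^5 - 45*b^4 + 35*b^3 + 47*b^2 - 39*b + 18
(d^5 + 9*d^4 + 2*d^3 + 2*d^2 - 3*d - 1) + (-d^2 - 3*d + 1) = d^5 + 9*d^4 + 2*d^3 + d^2 - 6*d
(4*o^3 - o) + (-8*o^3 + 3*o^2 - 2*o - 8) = -4*o^3 + 3*o^2 - 3*o - 8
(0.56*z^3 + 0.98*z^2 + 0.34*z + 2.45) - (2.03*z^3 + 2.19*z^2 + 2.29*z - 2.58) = -1.47*z^3 - 1.21*z^2 - 1.95*z + 5.03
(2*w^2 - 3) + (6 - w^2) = w^2 + 3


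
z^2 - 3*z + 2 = (z - 2)*(z - 1)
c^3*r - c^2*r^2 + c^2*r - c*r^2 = c*(c - r)*(c*r + r)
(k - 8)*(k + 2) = k^2 - 6*k - 16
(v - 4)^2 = v^2 - 8*v + 16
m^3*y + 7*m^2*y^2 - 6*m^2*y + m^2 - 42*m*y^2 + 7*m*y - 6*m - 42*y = (m - 6)*(m + 7*y)*(m*y + 1)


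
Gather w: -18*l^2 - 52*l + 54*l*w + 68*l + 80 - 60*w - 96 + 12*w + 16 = -18*l^2 + 16*l + w*(54*l - 48)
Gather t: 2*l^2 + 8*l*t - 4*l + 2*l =2*l^2 + 8*l*t - 2*l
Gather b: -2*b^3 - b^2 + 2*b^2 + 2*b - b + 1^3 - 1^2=-2*b^3 + b^2 + b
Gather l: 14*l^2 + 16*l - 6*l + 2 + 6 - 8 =14*l^2 + 10*l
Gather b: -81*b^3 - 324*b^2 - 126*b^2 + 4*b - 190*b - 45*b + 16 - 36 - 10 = -81*b^3 - 450*b^2 - 231*b - 30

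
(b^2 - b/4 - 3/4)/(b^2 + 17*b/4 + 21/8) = 2*(b - 1)/(2*b + 7)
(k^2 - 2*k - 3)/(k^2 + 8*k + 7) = (k - 3)/(k + 7)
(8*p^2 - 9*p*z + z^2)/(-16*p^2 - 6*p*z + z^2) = (-p + z)/(2*p + z)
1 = 1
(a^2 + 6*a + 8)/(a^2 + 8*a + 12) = (a + 4)/(a + 6)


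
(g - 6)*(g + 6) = g^2 - 36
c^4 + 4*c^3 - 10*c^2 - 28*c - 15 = (c - 3)*(c + 1)^2*(c + 5)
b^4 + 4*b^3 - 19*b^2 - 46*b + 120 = (b - 3)*(b - 2)*(b + 4)*(b + 5)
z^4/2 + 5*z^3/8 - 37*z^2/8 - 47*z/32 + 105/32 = (z/2 + 1/2)*(z - 5/2)*(z - 3/4)*(z + 7/2)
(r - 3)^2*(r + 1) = r^3 - 5*r^2 + 3*r + 9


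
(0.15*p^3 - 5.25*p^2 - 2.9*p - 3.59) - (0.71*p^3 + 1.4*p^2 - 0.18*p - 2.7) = -0.56*p^3 - 6.65*p^2 - 2.72*p - 0.89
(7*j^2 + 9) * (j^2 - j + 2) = 7*j^4 - 7*j^3 + 23*j^2 - 9*j + 18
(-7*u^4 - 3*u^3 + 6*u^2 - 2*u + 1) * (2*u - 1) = -14*u^5 + u^4 + 15*u^3 - 10*u^2 + 4*u - 1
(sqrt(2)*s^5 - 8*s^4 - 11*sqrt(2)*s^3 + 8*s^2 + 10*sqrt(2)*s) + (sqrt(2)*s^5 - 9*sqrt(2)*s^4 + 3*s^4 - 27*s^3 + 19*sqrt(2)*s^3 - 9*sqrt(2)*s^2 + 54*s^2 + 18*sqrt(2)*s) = 2*sqrt(2)*s^5 - 9*sqrt(2)*s^4 - 5*s^4 - 27*s^3 + 8*sqrt(2)*s^3 - 9*sqrt(2)*s^2 + 62*s^2 + 28*sqrt(2)*s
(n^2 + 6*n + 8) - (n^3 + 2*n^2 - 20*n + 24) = -n^3 - n^2 + 26*n - 16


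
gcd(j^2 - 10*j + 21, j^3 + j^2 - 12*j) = j - 3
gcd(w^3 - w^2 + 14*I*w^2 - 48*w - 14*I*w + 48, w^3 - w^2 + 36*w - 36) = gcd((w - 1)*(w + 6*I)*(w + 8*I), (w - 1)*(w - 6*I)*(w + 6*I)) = w^2 + w*(-1 + 6*I) - 6*I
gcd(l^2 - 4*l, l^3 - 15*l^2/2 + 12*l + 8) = l - 4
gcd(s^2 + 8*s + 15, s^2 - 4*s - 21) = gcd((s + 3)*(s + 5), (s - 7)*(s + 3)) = s + 3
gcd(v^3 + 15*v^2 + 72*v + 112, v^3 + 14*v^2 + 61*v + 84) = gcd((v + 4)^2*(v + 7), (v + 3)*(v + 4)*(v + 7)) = v^2 + 11*v + 28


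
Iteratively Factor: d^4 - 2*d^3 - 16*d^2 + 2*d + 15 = (d + 1)*(d^3 - 3*d^2 - 13*d + 15) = (d - 5)*(d + 1)*(d^2 + 2*d - 3) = (d - 5)*(d - 1)*(d + 1)*(d + 3)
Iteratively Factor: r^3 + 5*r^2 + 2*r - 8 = (r + 4)*(r^2 + r - 2) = (r - 1)*(r + 4)*(r + 2)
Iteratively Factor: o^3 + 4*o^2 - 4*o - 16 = (o + 4)*(o^2 - 4) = (o + 2)*(o + 4)*(o - 2)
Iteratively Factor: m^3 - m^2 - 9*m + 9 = (m - 1)*(m^2 - 9) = (m - 1)*(m + 3)*(m - 3)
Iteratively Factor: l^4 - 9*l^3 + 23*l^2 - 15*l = (l - 1)*(l^3 - 8*l^2 + 15*l) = (l - 3)*(l - 1)*(l^2 - 5*l) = l*(l - 3)*(l - 1)*(l - 5)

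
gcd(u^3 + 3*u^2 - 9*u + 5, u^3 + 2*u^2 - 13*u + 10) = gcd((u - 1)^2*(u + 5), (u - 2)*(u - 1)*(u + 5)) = u^2 + 4*u - 5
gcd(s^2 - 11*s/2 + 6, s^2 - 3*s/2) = s - 3/2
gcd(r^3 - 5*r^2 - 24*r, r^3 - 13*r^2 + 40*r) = r^2 - 8*r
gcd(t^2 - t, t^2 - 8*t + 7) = t - 1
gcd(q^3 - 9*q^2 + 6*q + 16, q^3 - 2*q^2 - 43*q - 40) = q^2 - 7*q - 8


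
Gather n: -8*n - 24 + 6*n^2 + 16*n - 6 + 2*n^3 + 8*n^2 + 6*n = 2*n^3 + 14*n^2 + 14*n - 30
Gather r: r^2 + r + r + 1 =r^2 + 2*r + 1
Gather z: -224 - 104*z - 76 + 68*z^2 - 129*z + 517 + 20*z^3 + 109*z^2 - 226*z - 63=20*z^3 + 177*z^2 - 459*z + 154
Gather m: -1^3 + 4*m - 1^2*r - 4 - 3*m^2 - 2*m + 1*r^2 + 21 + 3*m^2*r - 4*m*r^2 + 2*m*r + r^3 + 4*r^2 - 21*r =m^2*(3*r - 3) + m*(-4*r^2 + 2*r + 2) + r^3 + 5*r^2 - 22*r + 16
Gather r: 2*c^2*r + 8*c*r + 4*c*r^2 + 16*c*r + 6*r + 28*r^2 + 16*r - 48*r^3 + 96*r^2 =-48*r^3 + r^2*(4*c + 124) + r*(2*c^2 + 24*c + 22)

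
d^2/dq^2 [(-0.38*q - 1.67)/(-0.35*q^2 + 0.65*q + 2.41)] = ((-0.798*q - 0.675)*(-0.35*q^2 + 0.65*q + 2.41) - (0.38*q + 1.67)*(0.7*q - 0.65)*(1.4*q - 1.3))/(-0.35*q^2 + 0.65*q + 2.41)^3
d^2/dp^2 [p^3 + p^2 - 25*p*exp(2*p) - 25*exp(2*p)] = -100*p*exp(2*p) + 6*p - 200*exp(2*p) + 2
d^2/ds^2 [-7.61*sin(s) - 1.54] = 7.61*sin(s)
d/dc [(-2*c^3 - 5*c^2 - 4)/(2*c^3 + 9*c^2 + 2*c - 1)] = 2*(-4*c^4 - 4*c^3 + 10*c^2 + 41*c + 4)/(4*c^6 + 36*c^5 + 89*c^4 + 32*c^3 - 14*c^2 - 4*c + 1)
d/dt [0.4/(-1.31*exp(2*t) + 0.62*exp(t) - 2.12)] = (1.048*exp(t) - 0.248)*exp(t)/(1.31*exp(2*t) - 0.62*exp(t) + 2.12)^2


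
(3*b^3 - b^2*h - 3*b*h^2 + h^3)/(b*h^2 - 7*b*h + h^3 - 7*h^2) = (3*b^2 - 4*b*h + h^2)/(h*(h - 7))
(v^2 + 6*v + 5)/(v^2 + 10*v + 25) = (v + 1)/(v + 5)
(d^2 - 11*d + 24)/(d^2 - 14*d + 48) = (d - 3)/(d - 6)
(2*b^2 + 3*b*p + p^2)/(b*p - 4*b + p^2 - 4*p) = (2*b + p)/(p - 4)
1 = 1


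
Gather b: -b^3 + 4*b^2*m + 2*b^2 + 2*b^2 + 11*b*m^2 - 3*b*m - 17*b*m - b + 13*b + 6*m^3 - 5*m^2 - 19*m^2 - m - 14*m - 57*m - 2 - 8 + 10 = -b^3 + b^2*(4*m + 4) + b*(11*m^2 - 20*m + 12) + 6*m^3 - 24*m^2 - 72*m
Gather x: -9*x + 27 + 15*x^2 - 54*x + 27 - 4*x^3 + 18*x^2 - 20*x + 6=-4*x^3 + 33*x^2 - 83*x + 60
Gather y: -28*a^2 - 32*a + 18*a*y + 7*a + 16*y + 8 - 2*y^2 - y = -28*a^2 - 25*a - 2*y^2 + y*(18*a + 15) + 8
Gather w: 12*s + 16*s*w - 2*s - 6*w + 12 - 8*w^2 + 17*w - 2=10*s - 8*w^2 + w*(16*s + 11) + 10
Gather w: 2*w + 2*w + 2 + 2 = 4*w + 4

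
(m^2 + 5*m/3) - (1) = m^2 + 5*m/3 - 1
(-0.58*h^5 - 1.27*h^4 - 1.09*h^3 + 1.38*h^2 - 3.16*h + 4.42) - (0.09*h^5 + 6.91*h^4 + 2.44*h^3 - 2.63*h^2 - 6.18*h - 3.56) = -0.67*h^5 - 8.18*h^4 - 3.53*h^3 + 4.01*h^2 + 3.02*h + 7.98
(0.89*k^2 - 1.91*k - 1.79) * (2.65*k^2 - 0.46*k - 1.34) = 2.3585*k^4 - 5.4709*k^3 - 5.0575*k^2 + 3.3828*k + 2.3986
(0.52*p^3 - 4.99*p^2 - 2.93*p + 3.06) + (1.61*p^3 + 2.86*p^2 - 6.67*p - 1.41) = 2.13*p^3 - 2.13*p^2 - 9.6*p + 1.65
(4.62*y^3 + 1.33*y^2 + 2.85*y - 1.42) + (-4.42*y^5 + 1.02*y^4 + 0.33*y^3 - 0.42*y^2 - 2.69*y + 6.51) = -4.42*y^5 + 1.02*y^4 + 4.95*y^3 + 0.91*y^2 + 0.16*y + 5.09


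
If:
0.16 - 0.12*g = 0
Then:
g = 1.33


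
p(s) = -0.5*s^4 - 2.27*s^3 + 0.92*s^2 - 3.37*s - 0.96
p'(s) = -2.0*s^3 - 6.81*s^2 + 1.84*s - 3.37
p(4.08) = -292.12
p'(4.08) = -245.06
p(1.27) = -9.71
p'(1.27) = -16.11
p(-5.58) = -43.86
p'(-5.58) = 121.81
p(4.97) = -578.72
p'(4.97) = -407.97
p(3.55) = -182.30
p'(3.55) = -172.14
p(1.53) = -14.83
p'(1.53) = -23.66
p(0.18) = -1.55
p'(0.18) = -3.27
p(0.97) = -5.88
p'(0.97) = -9.82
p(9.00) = -4892.10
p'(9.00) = -1996.42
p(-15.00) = -17394.66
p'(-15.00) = 5186.78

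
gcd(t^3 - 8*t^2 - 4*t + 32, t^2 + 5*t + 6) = t + 2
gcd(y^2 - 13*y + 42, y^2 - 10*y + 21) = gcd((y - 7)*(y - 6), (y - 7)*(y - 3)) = y - 7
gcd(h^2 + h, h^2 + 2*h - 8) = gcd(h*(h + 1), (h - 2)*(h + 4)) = 1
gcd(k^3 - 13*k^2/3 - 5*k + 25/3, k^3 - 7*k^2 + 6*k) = k - 1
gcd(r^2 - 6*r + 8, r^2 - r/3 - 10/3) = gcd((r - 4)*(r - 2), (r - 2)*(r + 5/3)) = r - 2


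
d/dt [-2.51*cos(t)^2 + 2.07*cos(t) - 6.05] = (5.02*cos(t) - 2.07)*sin(t)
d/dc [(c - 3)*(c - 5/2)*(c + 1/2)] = 3*c^2 - 10*c + 19/4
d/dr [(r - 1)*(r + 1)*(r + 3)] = 3*r^2 + 6*r - 1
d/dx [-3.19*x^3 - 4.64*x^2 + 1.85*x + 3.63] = -9.57*x^2 - 9.28*x + 1.85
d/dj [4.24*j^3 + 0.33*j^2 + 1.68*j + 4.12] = 12.72*j^2 + 0.66*j + 1.68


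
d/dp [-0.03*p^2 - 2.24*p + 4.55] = -0.06*p - 2.24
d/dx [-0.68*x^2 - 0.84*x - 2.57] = -1.36*x - 0.84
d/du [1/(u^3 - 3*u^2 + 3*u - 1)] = -3/(u^4 - 4*u^3 + 6*u^2 - 4*u + 1)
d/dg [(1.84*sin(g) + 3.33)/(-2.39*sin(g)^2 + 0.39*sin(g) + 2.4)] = (4.3976*sin(g)^2 + 15.9174*sin(g) + 3.1173)*cos(g)/(5.7121*sin(g)^4 - 1.8642*sin(g)^3 - 11.3199*sin(g)^2 + 1.872*sin(g) + 5.76)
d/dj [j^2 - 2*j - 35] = 2*j - 2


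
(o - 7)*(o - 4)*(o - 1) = o^3 - 12*o^2 + 39*o - 28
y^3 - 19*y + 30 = (y - 3)*(y - 2)*(y + 5)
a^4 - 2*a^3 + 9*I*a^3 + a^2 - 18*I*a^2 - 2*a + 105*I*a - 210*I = (a - 2)*(a - 3*I)*(a + 5*I)*(a + 7*I)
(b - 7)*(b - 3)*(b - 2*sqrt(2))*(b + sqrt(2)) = b^4 - 10*b^3 - sqrt(2)*b^3 + 10*sqrt(2)*b^2 + 17*b^2 - 21*sqrt(2)*b + 40*b - 84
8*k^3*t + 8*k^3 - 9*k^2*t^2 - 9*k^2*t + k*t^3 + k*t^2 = (-8*k + t)*(-k + t)*(k*t + k)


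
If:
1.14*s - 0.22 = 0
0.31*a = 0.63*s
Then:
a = 0.39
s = 0.19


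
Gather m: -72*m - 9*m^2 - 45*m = -9*m^2 - 117*m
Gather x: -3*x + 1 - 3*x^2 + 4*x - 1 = -3*x^2 + x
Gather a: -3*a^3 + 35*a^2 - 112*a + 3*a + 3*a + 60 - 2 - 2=-3*a^3 + 35*a^2 - 106*a + 56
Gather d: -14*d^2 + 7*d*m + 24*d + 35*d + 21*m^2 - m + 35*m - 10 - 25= -14*d^2 + d*(7*m + 59) + 21*m^2 + 34*m - 35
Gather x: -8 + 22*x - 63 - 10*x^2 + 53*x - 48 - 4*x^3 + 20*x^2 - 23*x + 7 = -4*x^3 + 10*x^2 + 52*x - 112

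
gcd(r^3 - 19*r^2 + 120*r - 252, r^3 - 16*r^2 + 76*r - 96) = r - 6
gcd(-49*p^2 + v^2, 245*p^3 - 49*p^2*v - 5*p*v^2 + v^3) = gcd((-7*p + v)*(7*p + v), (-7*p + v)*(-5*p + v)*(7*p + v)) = 49*p^2 - v^2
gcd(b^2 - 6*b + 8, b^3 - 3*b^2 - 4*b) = b - 4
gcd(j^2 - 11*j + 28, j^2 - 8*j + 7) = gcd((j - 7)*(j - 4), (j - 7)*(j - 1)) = j - 7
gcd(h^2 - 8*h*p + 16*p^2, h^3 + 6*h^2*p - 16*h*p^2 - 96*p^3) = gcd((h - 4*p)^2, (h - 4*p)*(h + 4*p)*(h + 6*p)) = -h + 4*p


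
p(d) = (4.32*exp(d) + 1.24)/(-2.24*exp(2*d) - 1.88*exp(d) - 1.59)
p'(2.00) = 0.22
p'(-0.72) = 0.02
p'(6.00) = 0.00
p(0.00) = -0.97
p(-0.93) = -1.10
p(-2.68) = -0.89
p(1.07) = -0.53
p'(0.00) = 0.33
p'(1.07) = 0.40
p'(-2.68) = -0.09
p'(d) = (4.32*exp(d) + 1.24)*(4.48*exp(2*d) + 1.88*exp(d))/(-2.24*exp(2*d) - 1.88*exp(d) - 1.59)^2 + 4.32*exp(d)/(-2.24*exp(2*d) - 1.88*exp(d) - 1.59)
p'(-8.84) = -0.00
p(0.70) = -0.69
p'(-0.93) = -0.05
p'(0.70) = 0.44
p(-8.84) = -0.78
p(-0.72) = -1.10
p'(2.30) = 0.17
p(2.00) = -0.24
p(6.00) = 0.00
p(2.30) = -0.18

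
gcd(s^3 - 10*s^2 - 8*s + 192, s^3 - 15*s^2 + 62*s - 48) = s^2 - 14*s + 48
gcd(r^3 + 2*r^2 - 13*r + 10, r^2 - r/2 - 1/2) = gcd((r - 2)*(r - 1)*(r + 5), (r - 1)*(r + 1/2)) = r - 1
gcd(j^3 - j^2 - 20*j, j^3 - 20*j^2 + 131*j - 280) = j - 5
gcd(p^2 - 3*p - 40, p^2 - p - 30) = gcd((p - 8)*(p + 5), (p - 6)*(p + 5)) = p + 5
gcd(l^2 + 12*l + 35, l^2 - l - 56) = l + 7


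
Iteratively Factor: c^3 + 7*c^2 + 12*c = (c + 4)*(c^2 + 3*c) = (c + 3)*(c + 4)*(c)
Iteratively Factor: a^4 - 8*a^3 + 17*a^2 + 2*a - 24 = (a + 1)*(a^3 - 9*a^2 + 26*a - 24) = (a - 2)*(a + 1)*(a^2 - 7*a + 12) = (a - 3)*(a - 2)*(a + 1)*(a - 4)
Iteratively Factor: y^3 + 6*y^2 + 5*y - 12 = (y + 4)*(y^2 + 2*y - 3) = (y - 1)*(y + 4)*(y + 3)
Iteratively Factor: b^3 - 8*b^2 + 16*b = (b - 4)*(b^2 - 4*b) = b*(b - 4)*(b - 4)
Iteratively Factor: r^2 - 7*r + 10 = (r - 2)*(r - 5)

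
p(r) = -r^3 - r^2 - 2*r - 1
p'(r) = -3*r^2 - 2*r - 2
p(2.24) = -21.74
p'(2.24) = -21.53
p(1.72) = -12.49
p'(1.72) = -14.32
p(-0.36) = -0.36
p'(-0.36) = -1.67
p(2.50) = -27.88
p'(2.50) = -25.75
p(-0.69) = 0.23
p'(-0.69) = -2.05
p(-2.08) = 7.83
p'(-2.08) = -10.82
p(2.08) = -18.49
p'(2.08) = -19.14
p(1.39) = -8.40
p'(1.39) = -10.58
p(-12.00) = 1607.00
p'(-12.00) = -410.00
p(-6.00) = 191.00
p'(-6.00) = -98.00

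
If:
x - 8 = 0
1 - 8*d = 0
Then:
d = 1/8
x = 8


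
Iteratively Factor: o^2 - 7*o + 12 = (o - 3)*(o - 4)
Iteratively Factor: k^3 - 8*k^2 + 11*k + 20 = (k - 4)*(k^2 - 4*k - 5) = (k - 5)*(k - 4)*(k + 1)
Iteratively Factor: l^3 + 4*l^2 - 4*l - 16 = (l + 4)*(l^2 - 4) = (l - 2)*(l + 4)*(l + 2)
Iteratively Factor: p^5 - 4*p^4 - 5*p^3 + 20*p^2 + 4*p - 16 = (p - 4)*(p^4 - 5*p^2 + 4) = (p - 4)*(p - 2)*(p^3 + 2*p^2 - p - 2) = (p - 4)*(p - 2)*(p + 2)*(p^2 - 1) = (p - 4)*(p - 2)*(p + 1)*(p + 2)*(p - 1)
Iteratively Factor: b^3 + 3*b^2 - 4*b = (b - 1)*(b^2 + 4*b) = (b - 1)*(b + 4)*(b)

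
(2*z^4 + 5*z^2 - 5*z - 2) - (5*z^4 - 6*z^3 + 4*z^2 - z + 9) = -3*z^4 + 6*z^3 + z^2 - 4*z - 11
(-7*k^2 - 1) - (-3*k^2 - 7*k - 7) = -4*k^2 + 7*k + 6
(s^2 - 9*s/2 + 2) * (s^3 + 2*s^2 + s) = s^5 - 5*s^4/2 - 6*s^3 - s^2/2 + 2*s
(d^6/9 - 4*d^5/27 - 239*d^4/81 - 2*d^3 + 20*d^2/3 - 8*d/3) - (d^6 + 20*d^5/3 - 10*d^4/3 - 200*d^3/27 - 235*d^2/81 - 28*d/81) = -8*d^6/9 - 184*d^5/27 + 31*d^4/81 + 146*d^3/27 + 775*d^2/81 - 188*d/81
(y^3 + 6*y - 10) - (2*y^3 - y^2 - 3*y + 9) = -y^3 + y^2 + 9*y - 19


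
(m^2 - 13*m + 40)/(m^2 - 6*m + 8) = (m^2 - 13*m + 40)/(m^2 - 6*m + 8)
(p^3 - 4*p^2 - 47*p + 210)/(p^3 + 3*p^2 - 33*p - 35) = (p - 6)/(p + 1)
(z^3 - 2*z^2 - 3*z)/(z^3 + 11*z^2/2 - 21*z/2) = 2*(z^2 - 2*z - 3)/(2*z^2 + 11*z - 21)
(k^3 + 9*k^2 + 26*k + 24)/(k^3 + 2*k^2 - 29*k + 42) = (k^3 + 9*k^2 + 26*k + 24)/(k^3 + 2*k^2 - 29*k + 42)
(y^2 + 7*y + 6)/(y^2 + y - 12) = (y^2 + 7*y + 6)/(y^2 + y - 12)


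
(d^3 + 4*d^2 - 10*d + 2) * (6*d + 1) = 6*d^4 + 25*d^3 - 56*d^2 + 2*d + 2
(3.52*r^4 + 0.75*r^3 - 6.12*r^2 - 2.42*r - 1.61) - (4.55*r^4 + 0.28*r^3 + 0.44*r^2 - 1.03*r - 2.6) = -1.03*r^4 + 0.47*r^3 - 6.56*r^2 - 1.39*r + 0.99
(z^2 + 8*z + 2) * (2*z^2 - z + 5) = 2*z^4 + 15*z^3 + z^2 + 38*z + 10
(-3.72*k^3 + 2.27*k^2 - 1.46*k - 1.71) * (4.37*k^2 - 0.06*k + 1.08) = -16.2564*k^5 + 10.1431*k^4 - 10.534*k^3 - 4.9335*k^2 - 1.4742*k - 1.8468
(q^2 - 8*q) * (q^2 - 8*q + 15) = q^4 - 16*q^3 + 79*q^2 - 120*q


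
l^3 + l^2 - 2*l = l*(l - 1)*(l + 2)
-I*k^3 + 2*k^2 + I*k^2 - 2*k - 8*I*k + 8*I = (k - 2*I)*(k + 4*I)*(-I*k + I)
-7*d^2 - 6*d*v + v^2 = (-7*d + v)*(d + v)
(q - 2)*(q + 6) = q^2 + 4*q - 12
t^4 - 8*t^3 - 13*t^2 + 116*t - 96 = (t - 8)*(t - 3)*(t - 1)*(t + 4)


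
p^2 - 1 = (p - 1)*(p + 1)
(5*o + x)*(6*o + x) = 30*o^2 + 11*o*x + x^2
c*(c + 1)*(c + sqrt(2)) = c^3 + c^2 + sqrt(2)*c^2 + sqrt(2)*c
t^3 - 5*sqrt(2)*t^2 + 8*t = t*(t - 4*sqrt(2))*(t - sqrt(2))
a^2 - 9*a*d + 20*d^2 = (a - 5*d)*(a - 4*d)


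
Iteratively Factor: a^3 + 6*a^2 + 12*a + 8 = (a + 2)*(a^2 + 4*a + 4) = (a + 2)^2*(a + 2)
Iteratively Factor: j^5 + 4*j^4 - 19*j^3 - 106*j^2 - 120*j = (j + 4)*(j^4 - 19*j^2 - 30*j) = j*(j + 4)*(j^3 - 19*j - 30) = j*(j + 2)*(j + 4)*(j^2 - 2*j - 15) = j*(j + 2)*(j + 3)*(j + 4)*(j - 5)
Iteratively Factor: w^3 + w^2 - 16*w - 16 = (w - 4)*(w^2 + 5*w + 4) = (w - 4)*(w + 1)*(w + 4)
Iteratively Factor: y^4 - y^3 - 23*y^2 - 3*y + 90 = (y + 3)*(y^3 - 4*y^2 - 11*y + 30) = (y + 3)^2*(y^2 - 7*y + 10) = (y - 2)*(y + 3)^2*(y - 5)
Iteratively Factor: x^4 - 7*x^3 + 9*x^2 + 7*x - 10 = (x - 2)*(x^3 - 5*x^2 - x + 5) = (x - 5)*(x - 2)*(x^2 - 1) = (x - 5)*(x - 2)*(x - 1)*(x + 1)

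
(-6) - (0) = -6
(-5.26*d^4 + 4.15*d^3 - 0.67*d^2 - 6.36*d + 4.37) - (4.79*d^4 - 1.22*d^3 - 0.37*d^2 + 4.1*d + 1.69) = -10.05*d^4 + 5.37*d^3 - 0.3*d^2 - 10.46*d + 2.68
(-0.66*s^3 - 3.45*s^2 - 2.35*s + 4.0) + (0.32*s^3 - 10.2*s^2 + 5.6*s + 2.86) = -0.34*s^3 - 13.65*s^2 + 3.25*s + 6.86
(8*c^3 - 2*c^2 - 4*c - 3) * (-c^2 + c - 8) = -8*c^5 + 10*c^4 - 62*c^3 + 15*c^2 + 29*c + 24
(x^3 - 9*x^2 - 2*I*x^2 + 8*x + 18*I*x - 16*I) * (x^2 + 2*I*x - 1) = x^5 - 9*x^4 + 11*x^3 - 27*x^2 + 2*I*x^2 + 24*x - 18*I*x + 16*I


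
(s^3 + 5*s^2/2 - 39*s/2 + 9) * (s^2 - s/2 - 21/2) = s^5 + 2*s^4 - 125*s^3/4 - 15*s^2/2 + 801*s/4 - 189/2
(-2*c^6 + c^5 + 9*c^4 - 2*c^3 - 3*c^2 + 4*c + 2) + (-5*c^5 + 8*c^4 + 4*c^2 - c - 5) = -2*c^6 - 4*c^5 + 17*c^4 - 2*c^3 + c^2 + 3*c - 3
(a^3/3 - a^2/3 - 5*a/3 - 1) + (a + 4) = a^3/3 - a^2/3 - 2*a/3 + 3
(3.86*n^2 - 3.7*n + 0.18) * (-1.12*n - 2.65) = -4.3232*n^3 - 6.085*n^2 + 9.6034*n - 0.477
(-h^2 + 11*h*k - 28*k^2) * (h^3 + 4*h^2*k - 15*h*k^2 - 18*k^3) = -h^5 + 7*h^4*k + 31*h^3*k^2 - 259*h^2*k^3 + 222*h*k^4 + 504*k^5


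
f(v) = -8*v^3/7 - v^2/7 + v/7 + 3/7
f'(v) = -24*v^2/7 - 2*v/7 + 1/7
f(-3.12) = 33.30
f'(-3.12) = -32.34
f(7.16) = -425.37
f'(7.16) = -177.67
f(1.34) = -2.39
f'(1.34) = -6.40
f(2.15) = -11.28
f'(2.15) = -16.32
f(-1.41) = 3.15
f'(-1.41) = -6.27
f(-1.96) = 8.20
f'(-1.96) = -12.47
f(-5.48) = 183.43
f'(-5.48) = -101.25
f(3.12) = -35.23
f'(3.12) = -34.12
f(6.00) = -250.71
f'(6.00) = -125.00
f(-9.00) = 820.71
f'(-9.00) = -275.00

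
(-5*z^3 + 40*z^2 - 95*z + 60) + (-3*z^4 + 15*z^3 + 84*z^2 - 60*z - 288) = -3*z^4 + 10*z^3 + 124*z^2 - 155*z - 228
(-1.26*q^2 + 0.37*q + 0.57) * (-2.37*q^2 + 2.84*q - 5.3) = 2.9862*q^4 - 4.4553*q^3 + 6.3779*q^2 - 0.3422*q - 3.021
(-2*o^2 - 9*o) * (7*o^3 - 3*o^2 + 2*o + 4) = -14*o^5 - 57*o^4 + 23*o^3 - 26*o^2 - 36*o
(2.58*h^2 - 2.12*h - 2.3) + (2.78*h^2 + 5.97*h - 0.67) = 5.36*h^2 + 3.85*h - 2.97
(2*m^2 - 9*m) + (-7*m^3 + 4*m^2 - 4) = -7*m^3 + 6*m^2 - 9*m - 4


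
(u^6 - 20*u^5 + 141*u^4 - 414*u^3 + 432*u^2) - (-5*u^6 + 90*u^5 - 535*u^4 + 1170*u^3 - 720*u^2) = 6*u^6 - 110*u^5 + 676*u^4 - 1584*u^3 + 1152*u^2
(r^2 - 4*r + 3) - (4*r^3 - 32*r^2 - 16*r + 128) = -4*r^3 + 33*r^2 + 12*r - 125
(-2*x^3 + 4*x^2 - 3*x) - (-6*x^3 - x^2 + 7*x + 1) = 4*x^3 + 5*x^2 - 10*x - 1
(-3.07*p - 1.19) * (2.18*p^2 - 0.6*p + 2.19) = -6.6926*p^3 - 0.7522*p^2 - 6.0093*p - 2.6061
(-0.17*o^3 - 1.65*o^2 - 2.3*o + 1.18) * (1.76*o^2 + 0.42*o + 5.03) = -0.2992*o^5 - 2.9754*o^4 - 5.5961*o^3 - 7.1887*o^2 - 11.0734*o + 5.9354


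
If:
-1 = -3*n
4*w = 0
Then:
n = 1/3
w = 0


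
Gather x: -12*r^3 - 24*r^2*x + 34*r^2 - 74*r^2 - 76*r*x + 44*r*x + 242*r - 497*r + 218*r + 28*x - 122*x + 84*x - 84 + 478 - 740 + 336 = -12*r^3 - 40*r^2 - 37*r + x*(-24*r^2 - 32*r - 10) - 10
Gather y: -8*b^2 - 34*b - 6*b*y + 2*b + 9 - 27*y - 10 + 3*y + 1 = -8*b^2 - 32*b + y*(-6*b - 24)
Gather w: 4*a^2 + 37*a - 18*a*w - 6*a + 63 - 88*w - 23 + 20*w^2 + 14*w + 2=4*a^2 + 31*a + 20*w^2 + w*(-18*a - 74) + 42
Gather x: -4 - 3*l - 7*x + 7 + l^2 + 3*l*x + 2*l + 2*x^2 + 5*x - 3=l^2 - l + 2*x^2 + x*(3*l - 2)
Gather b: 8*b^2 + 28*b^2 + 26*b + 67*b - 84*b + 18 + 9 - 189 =36*b^2 + 9*b - 162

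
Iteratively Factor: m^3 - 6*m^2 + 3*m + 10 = (m + 1)*(m^2 - 7*m + 10) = (m - 2)*(m + 1)*(m - 5)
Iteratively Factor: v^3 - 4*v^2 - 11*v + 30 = (v + 3)*(v^2 - 7*v + 10) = (v - 5)*(v + 3)*(v - 2)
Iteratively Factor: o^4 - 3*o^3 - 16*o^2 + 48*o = (o - 4)*(o^3 + o^2 - 12*o) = (o - 4)*(o - 3)*(o^2 + 4*o) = (o - 4)*(o - 3)*(o + 4)*(o)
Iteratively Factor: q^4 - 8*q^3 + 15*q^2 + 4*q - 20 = (q - 2)*(q^3 - 6*q^2 + 3*q + 10) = (q - 5)*(q - 2)*(q^2 - q - 2) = (q - 5)*(q - 2)^2*(q + 1)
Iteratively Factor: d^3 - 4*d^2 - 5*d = (d - 5)*(d^2 + d) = d*(d - 5)*(d + 1)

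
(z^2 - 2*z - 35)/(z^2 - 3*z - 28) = (z + 5)/(z + 4)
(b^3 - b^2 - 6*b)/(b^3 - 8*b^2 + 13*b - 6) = b*(b^2 - b - 6)/(b^3 - 8*b^2 + 13*b - 6)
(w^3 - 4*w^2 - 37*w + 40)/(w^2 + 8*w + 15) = (w^2 - 9*w + 8)/(w + 3)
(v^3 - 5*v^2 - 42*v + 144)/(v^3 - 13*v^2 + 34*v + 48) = (v^2 + 3*v - 18)/(v^2 - 5*v - 6)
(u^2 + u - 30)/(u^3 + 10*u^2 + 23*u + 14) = (u^2 + u - 30)/(u^3 + 10*u^2 + 23*u + 14)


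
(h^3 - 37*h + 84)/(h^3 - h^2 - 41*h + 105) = (h - 4)/(h - 5)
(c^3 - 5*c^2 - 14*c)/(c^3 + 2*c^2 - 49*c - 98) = c/(c + 7)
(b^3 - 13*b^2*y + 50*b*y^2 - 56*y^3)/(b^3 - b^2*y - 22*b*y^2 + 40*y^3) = (b - 7*y)/(b + 5*y)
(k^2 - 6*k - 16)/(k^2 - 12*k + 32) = (k + 2)/(k - 4)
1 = 1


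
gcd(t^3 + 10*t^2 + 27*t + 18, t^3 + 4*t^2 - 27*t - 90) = t^2 + 9*t + 18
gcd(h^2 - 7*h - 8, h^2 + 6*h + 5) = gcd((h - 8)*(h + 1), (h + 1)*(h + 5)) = h + 1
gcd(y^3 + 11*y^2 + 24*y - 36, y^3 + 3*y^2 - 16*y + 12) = y^2 + 5*y - 6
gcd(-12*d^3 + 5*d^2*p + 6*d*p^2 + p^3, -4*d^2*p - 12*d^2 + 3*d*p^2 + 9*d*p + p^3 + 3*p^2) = -4*d^2 + 3*d*p + p^2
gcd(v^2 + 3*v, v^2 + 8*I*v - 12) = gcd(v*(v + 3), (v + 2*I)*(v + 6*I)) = 1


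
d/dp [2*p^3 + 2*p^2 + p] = 6*p^2 + 4*p + 1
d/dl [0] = 0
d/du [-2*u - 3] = -2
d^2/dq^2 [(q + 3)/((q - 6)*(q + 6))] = 2*(q^3 + 9*q^2 + 108*q + 108)/(q^6 - 108*q^4 + 3888*q^2 - 46656)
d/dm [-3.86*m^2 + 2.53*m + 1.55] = 2.53 - 7.72*m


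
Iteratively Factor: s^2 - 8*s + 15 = (s - 3)*(s - 5)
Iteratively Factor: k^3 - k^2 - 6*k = (k)*(k^2 - k - 6) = k*(k - 3)*(k + 2)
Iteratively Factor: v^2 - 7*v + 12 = (v - 4)*(v - 3)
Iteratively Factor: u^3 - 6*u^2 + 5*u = (u - 5)*(u^2 - u) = u*(u - 5)*(u - 1)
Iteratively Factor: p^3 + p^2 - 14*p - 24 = (p + 2)*(p^2 - p - 12) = (p - 4)*(p + 2)*(p + 3)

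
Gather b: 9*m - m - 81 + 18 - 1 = 8*m - 64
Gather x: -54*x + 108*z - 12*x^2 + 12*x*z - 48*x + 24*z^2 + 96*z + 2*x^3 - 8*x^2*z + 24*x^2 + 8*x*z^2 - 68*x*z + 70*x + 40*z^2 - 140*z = 2*x^3 + x^2*(12 - 8*z) + x*(8*z^2 - 56*z - 32) + 64*z^2 + 64*z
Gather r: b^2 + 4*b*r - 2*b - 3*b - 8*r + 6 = b^2 - 5*b + r*(4*b - 8) + 6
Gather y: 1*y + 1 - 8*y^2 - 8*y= -8*y^2 - 7*y + 1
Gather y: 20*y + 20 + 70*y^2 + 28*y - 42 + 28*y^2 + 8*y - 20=98*y^2 + 56*y - 42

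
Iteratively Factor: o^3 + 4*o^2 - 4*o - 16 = (o + 2)*(o^2 + 2*o - 8) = (o - 2)*(o + 2)*(o + 4)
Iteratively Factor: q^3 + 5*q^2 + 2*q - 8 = (q + 2)*(q^2 + 3*q - 4) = (q + 2)*(q + 4)*(q - 1)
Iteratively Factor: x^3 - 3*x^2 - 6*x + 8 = (x - 1)*(x^2 - 2*x - 8) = (x - 1)*(x + 2)*(x - 4)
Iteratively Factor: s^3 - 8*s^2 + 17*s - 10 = (s - 5)*(s^2 - 3*s + 2) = (s - 5)*(s - 2)*(s - 1)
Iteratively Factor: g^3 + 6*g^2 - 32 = (g + 4)*(g^2 + 2*g - 8) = (g + 4)^2*(g - 2)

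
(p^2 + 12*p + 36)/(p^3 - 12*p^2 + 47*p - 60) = (p^2 + 12*p + 36)/(p^3 - 12*p^2 + 47*p - 60)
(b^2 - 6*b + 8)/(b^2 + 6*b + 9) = (b^2 - 6*b + 8)/(b^2 + 6*b + 9)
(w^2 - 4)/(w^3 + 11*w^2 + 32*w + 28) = (w - 2)/(w^2 + 9*w + 14)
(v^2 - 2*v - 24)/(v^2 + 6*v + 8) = (v - 6)/(v + 2)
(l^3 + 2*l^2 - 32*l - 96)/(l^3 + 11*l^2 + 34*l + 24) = (l^2 - 2*l - 24)/(l^2 + 7*l + 6)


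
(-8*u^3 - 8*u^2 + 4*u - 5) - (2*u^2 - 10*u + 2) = -8*u^3 - 10*u^2 + 14*u - 7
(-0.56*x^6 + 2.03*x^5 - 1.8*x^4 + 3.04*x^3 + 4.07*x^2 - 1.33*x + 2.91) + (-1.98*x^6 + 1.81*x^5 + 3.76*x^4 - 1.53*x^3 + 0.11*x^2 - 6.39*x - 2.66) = -2.54*x^6 + 3.84*x^5 + 1.96*x^4 + 1.51*x^3 + 4.18*x^2 - 7.72*x + 0.25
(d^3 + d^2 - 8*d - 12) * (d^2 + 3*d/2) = d^5 + 5*d^4/2 - 13*d^3/2 - 24*d^2 - 18*d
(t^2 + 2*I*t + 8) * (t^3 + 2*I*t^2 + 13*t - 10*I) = t^5 + 4*I*t^4 + 17*t^3 + 32*I*t^2 + 124*t - 80*I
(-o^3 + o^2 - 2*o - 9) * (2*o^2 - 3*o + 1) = -2*o^5 + 5*o^4 - 8*o^3 - 11*o^2 + 25*o - 9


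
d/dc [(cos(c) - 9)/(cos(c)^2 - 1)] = (cos(c)^2 - 18*cos(c) + 1)/sin(c)^3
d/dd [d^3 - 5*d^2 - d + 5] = 3*d^2 - 10*d - 1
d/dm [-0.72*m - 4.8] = -0.720000000000000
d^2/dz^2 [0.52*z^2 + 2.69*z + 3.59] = 1.04000000000000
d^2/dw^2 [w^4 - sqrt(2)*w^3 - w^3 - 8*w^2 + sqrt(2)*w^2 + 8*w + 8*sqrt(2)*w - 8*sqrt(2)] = 12*w^2 - 6*sqrt(2)*w - 6*w - 16 + 2*sqrt(2)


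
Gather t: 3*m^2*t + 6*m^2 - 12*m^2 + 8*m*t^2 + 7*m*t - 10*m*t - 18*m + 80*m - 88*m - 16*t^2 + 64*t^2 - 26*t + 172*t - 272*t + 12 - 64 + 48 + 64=-6*m^2 - 26*m + t^2*(8*m + 48) + t*(3*m^2 - 3*m - 126) + 60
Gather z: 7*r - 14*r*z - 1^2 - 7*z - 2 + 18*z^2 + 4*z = 7*r + 18*z^2 + z*(-14*r - 3) - 3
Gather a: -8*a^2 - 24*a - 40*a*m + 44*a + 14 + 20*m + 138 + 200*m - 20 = -8*a^2 + a*(20 - 40*m) + 220*m + 132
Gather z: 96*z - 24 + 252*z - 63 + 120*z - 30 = 468*z - 117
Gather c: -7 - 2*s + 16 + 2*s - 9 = 0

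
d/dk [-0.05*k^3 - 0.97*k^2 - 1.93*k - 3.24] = -0.15*k^2 - 1.94*k - 1.93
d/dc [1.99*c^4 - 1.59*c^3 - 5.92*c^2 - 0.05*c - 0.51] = 7.96*c^3 - 4.77*c^2 - 11.84*c - 0.05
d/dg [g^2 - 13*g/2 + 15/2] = 2*g - 13/2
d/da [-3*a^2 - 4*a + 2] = -6*a - 4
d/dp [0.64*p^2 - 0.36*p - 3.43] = 1.28*p - 0.36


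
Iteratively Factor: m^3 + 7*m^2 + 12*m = (m + 4)*(m^2 + 3*m) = m*(m + 4)*(m + 3)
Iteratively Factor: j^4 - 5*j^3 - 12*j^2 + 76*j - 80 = (j - 5)*(j^3 - 12*j + 16) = (j - 5)*(j + 4)*(j^2 - 4*j + 4) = (j - 5)*(j - 2)*(j + 4)*(j - 2)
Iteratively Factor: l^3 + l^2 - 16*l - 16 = (l + 1)*(l^2 - 16) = (l - 4)*(l + 1)*(l + 4)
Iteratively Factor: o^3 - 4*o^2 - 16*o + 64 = (o - 4)*(o^2 - 16) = (o - 4)^2*(o + 4)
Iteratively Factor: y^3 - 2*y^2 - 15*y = (y - 5)*(y^2 + 3*y) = y*(y - 5)*(y + 3)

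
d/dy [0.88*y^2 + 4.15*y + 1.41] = 1.76*y + 4.15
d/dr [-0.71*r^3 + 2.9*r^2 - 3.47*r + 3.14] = -2.13*r^2 + 5.8*r - 3.47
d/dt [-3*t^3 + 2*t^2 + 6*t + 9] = -9*t^2 + 4*t + 6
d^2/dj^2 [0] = 0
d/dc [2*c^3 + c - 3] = 6*c^2 + 1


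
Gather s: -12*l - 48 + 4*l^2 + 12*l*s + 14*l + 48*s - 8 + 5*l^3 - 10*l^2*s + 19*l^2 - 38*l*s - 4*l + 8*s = 5*l^3 + 23*l^2 - 2*l + s*(-10*l^2 - 26*l + 56) - 56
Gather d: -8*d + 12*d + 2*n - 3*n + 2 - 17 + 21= 4*d - n + 6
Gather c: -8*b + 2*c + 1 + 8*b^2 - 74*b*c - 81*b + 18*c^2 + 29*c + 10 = 8*b^2 - 89*b + 18*c^2 + c*(31 - 74*b) + 11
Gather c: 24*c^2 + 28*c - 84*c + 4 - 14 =24*c^2 - 56*c - 10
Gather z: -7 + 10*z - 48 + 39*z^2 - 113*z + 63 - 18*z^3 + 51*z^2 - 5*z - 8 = -18*z^3 + 90*z^2 - 108*z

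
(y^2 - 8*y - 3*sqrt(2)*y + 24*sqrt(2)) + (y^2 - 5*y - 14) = 2*y^2 - 13*y - 3*sqrt(2)*y - 14 + 24*sqrt(2)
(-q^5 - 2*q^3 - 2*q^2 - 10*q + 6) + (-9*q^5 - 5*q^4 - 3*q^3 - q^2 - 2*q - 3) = -10*q^5 - 5*q^4 - 5*q^3 - 3*q^2 - 12*q + 3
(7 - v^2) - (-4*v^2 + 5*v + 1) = 3*v^2 - 5*v + 6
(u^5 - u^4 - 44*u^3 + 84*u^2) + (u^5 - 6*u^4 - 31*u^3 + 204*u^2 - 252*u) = 2*u^5 - 7*u^4 - 75*u^3 + 288*u^2 - 252*u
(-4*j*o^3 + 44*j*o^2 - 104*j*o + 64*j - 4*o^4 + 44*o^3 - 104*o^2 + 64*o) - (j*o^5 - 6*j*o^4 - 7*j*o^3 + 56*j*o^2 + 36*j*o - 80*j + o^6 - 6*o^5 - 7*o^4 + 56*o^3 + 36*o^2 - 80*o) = -j*o^5 + 6*j*o^4 + 3*j*o^3 - 12*j*o^2 - 140*j*o + 144*j - o^6 + 6*o^5 + 3*o^4 - 12*o^3 - 140*o^2 + 144*o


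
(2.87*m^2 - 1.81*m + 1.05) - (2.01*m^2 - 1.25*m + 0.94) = 0.86*m^2 - 0.56*m + 0.11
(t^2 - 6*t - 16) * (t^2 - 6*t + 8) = t^4 - 12*t^3 + 28*t^2 + 48*t - 128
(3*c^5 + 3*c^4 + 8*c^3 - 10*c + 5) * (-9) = -27*c^5 - 27*c^4 - 72*c^3 + 90*c - 45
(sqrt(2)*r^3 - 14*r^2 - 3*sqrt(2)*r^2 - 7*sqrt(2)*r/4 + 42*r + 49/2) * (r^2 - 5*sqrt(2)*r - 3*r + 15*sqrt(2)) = sqrt(2)*r^5 - 24*r^4 - 6*sqrt(2)*r^4 + 309*sqrt(2)*r^3/4 + 144*r^3 - 1659*sqrt(2)*r^2/4 - 174*r^2 - 126*r + 1015*sqrt(2)*r/2 + 735*sqrt(2)/2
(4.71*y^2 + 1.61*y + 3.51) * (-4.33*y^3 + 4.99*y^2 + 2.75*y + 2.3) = -20.3943*y^5 + 16.5316*y^4 + 5.7881*y^3 + 32.7754*y^2 + 13.3555*y + 8.073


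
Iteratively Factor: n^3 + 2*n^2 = (n)*(n^2 + 2*n) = n*(n + 2)*(n)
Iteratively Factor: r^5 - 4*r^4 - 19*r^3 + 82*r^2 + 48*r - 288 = (r + 4)*(r^4 - 8*r^3 + 13*r^2 + 30*r - 72) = (r + 2)*(r + 4)*(r^3 - 10*r^2 + 33*r - 36) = (r - 3)*(r + 2)*(r + 4)*(r^2 - 7*r + 12) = (r - 3)^2*(r + 2)*(r + 4)*(r - 4)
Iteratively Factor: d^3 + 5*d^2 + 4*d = (d + 4)*(d^2 + d) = d*(d + 4)*(d + 1)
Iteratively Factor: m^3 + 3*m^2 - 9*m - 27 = (m + 3)*(m^2 - 9) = (m + 3)^2*(m - 3)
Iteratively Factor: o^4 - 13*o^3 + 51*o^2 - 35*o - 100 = (o + 1)*(o^3 - 14*o^2 + 65*o - 100) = (o - 5)*(o + 1)*(o^2 - 9*o + 20) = (o - 5)^2*(o + 1)*(o - 4)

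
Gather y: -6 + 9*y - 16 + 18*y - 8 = 27*y - 30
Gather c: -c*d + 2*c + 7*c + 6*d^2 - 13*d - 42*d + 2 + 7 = c*(9 - d) + 6*d^2 - 55*d + 9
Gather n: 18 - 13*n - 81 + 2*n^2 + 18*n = 2*n^2 + 5*n - 63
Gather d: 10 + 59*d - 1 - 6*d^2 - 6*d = -6*d^2 + 53*d + 9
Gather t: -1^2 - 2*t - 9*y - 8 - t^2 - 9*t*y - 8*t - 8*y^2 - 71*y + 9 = -t^2 + t*(-9*y - 10) - 8*y^2 - 80*y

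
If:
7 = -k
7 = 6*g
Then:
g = 7/6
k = -7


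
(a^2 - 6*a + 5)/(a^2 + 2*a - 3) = (a - 5)/(a + 3)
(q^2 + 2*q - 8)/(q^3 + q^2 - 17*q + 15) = (q^2 + 2*q - 8)/(q^3 + q^2 - 17*q + 15)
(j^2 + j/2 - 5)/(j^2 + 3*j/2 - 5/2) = (j - 2)/(j - 1)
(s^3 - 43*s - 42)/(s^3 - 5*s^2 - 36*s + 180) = (s^2 - 6*s - 7)/(s^2 - 11*s + 30)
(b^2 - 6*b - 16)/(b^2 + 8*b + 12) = (b - 8)/(b + 6)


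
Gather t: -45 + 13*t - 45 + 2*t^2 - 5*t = 2*t^2 + 8*t - 90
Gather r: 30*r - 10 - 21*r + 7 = 9*r - 3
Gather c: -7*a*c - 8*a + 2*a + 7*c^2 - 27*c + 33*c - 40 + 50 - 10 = -6*a + 7*c^2 + c*(6 - 7*a)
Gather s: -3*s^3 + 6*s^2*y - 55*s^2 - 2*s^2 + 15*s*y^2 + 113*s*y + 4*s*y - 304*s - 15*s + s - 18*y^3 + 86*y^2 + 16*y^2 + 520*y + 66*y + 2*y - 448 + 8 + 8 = -3*s^3 + s^2*(6*y - 57) + s*(15*y^2 + 117*y - 318) - 18*y^3 + 102*y^2 + 588*y - 432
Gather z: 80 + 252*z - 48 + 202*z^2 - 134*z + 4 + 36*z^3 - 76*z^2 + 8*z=36*z^3 + 126*z^2 + 126*z + 36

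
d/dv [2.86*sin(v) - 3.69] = 2.86*cos(v)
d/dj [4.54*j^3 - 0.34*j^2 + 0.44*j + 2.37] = 13.62*j^2 - 0.68*j + 0.44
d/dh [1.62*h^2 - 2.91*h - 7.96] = 3.24*h - 2.91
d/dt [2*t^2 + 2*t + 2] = 4*t + 2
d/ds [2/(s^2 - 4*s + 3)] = 4*(2 - s)/(s^2 - 4*s + 3)^2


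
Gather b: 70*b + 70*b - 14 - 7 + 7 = 140*b - 14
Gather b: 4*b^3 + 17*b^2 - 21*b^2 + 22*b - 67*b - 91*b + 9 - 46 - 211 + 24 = 4*b^3 - 4*b^2 - 136*b - 224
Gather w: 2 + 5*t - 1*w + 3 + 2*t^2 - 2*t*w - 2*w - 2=2*t^2 + 5*t + w*(-2*t - 3) + 3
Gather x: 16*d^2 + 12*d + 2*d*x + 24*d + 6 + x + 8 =16*d^2 + 36*d + x*(2*d + 1) + 14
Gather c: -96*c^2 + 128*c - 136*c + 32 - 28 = -96*c^2 - 8*c + 4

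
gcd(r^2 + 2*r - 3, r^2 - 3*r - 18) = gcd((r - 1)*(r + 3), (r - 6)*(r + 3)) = r + 3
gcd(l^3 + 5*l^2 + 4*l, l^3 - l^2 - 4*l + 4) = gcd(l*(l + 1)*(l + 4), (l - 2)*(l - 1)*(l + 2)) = 1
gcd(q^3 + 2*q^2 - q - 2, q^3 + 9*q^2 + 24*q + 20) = q + 2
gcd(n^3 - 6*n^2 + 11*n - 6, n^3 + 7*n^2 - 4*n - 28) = n - 2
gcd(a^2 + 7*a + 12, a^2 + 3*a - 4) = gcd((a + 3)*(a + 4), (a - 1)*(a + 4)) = a + 4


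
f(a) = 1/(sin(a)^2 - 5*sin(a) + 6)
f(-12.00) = 0.28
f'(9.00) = -0.23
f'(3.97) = -0.04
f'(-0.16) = 0.11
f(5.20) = 0.09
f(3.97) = 0.10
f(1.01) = 0.40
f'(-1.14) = 0.02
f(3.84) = 0.10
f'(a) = (-2*sin(a)*cos(a) + 5*cos(a))/(sin(a)^2 - 5*sin(a) + 6)^2 = (5 - 2*sin(a))*cos(a)/(sin(a)^2 - 5*sin(a) + 6)^2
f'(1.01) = 0.29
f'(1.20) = 0.23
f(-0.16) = 0.15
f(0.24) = 0.21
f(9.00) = 0.24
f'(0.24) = 0.19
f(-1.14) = 0.09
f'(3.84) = -0.05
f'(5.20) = 0.03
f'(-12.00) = 0.25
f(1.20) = 0.45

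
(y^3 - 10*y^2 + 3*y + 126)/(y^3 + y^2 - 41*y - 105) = (y - 6)/(y + 5)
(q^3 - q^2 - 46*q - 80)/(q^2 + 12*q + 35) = (q^2 - 6*q - 16)/(q + 7)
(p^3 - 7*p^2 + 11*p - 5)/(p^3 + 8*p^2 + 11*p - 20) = (p^2 - 6*p + 5)/(p^2 + 9*p + 20)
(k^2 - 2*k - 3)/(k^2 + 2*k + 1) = (k - 3)/(k + 1)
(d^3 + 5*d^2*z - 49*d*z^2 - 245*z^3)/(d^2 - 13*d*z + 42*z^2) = (-d^2 - 12*d*z - 35*z^2)/(-d + 6*z)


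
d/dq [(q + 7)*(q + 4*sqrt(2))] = 2*q + 4*sqrt(2) + 7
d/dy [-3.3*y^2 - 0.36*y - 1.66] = -6.6*y - 0.36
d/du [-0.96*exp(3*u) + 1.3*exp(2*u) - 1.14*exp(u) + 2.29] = (-2.88*exp(2*u) + 2.6*exp(u) - 1.14)*exp(u)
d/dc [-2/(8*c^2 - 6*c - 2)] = (8*c - 3)/(-4*c^2 + 3*c + 1)^2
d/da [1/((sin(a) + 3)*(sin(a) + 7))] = -2*(sin(a) + 5)*cos(a)/((sin(a) + 3)^2*(sin(a) + 7)^2)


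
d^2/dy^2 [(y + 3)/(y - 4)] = 14/(y - 4)^3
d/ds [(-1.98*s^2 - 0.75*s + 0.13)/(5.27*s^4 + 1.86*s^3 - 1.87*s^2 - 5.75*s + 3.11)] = (20.8692*s^5 + 15.5403*s^4 + 0.0496000000000016*s^3 + 9.2571*s^2 - 11.8294*s - 1.585)/(27.7729*s^8 + 19.6044*s^7 - 16.2502*s^6 - 67.5614*s^5 + 14.8863*s^4 + 33.0742*s^3 + 21.4311*s^2 - 35.765*s + 9.6721)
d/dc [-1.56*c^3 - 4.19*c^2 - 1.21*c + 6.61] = -4.68*c^2 - 8.38*c - 1.21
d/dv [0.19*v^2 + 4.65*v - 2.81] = 0.38*v + 4.65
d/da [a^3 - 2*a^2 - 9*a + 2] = 3*a^2 - 4*a - 9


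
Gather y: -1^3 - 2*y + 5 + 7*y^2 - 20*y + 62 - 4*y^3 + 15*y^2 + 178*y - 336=-4*y^3 + 22*y^2 + 156*y - 270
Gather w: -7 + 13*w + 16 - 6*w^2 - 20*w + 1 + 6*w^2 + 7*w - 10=0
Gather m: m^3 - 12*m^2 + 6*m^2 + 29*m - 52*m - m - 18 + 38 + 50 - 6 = m^3 - 6*m^2 - 24*m + 64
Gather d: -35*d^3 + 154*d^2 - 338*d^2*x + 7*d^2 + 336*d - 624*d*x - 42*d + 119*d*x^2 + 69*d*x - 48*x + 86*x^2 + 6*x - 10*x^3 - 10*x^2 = -35*d^3 + d^2*(161 - 338*x) + d*(119*x^2 - 555*x + 294) - 10*x^3 + 76*x^2 - 42*x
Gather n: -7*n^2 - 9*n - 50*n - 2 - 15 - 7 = -7*n^2 - 59*n - 24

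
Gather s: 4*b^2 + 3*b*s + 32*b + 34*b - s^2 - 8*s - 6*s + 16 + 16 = 4*b^2 + 66*b - s^2 + s*(3*b - 14) + 32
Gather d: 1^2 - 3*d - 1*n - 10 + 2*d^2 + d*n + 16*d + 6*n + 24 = 2*d^2 + d*(n + 13) + 5*n + 15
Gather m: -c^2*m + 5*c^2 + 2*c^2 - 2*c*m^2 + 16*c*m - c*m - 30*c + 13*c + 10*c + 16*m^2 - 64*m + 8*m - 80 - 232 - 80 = 7*c^2 - 7*c + m^2*(16 - 2*c) + m*(-c^2 + 15*c - 56) - 392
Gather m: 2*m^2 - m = 2*m^2 - m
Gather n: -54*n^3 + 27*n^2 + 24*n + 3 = -54*n^3 + 27*n^2 + 24*n + 3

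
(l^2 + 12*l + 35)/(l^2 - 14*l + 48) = (l^2 + 12*l + 35)/(l^2 - 14*l + 48)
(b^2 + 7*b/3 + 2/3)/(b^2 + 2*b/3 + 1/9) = 3*(b + 2)/(3*b + 1)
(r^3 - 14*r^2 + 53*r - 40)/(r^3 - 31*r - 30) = (-r^3 + 14*r^2 - 53*r + 40)/(-r^3 + 31*r + 30)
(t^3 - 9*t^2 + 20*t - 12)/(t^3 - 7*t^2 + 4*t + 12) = (t - 1)/(t + 1)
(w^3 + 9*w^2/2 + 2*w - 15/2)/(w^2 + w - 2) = (2*w^2 + 11*w + 15)/(2*(w + 2))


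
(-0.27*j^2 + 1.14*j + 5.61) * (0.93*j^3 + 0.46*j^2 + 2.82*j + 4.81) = -0.2511*j^5 + 0.936*j^4 + 4.9803*j^3 + 4.4967*j^2 + 21.3036*j + 26.9841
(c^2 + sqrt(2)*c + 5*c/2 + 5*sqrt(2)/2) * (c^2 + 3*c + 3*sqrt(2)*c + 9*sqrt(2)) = c^4 + 11*c^3/2 + 4*sqrt(2)*c^3 + 27*c^2/2 + 22*sqrt(2)*c^2 + 33*c + 30*sqrt(2)*c + 45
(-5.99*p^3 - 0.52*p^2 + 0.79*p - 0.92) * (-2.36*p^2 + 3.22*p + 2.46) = 14.1364*p^5 - 18.0606*p^4 - 18.2742*p^3 + 3.4358*p^2 - 1.019*p - 2.2632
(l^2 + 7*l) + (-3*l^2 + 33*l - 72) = -2*l^2 + 40*l - 72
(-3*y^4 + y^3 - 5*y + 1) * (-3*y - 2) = 9*y^5 + 3*y^4 - 2*y^3 + 15*y^2 + 7*y - 2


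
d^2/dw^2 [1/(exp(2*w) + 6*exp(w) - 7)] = 2*(4*(exp(w) + 3)^2*exp(w) - (2*exp(w) + 3)*(exp(2*w) + 6*exp(w) - 7))*exp(w)/(exp(2*w) + 6*exp(w) - 7)^3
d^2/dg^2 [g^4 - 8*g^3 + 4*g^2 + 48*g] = 12*g^2 - 48*g + 8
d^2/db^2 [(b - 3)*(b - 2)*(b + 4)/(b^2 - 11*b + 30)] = 12*(11*b^3 - 138*b^2 + 528*b - 556)/(b^6 - 33*b^5 + 453*b^4 - 3311*b^3 + 13590*b^2 - 29700*b + 27000)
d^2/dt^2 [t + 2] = 0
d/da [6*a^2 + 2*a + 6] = 12*a + 2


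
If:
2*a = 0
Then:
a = 0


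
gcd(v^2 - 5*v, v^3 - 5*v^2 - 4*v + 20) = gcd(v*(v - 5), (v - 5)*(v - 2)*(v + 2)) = v - 5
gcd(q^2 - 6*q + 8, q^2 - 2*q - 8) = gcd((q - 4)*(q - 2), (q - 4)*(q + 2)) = q - 4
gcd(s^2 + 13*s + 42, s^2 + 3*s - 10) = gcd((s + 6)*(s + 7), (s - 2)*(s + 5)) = 1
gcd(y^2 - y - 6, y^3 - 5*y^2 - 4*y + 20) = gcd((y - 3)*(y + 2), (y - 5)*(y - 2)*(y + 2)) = y + 2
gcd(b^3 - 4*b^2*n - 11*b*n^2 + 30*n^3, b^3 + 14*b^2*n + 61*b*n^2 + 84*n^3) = b + 3*n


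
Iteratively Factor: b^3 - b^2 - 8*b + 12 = (b - 2)*(b^2 + b - 6) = (b - 2)^2*(b + 3)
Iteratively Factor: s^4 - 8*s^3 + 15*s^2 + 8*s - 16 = (s - 1)*(s^3 - 7*s^2 + 8*s + 16) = (s - 1)*(s + 1)*(s^2 - 8*s + 16) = (s - 4)*(s - 1)*(s + 1)*(s - 4)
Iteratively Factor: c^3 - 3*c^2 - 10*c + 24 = (c - 4)*(c^2 + c - 6) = (c - 4)*(c - 2)*(c + 3)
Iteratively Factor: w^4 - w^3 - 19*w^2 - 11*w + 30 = (w + 3)*(w^3 - 4*w^2 - 7*w + 10) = (w - 1)*(w + 3)*(w^2 - 3*w - 10) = (w - 1)*(w + 2)*(w + 3)*(w - 5)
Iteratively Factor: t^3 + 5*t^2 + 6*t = (t)*(t^2 + 5*t + 6) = t*(t + 3)*(t + 2)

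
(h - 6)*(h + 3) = h^2 - 3*h - 18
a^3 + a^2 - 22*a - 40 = (a - 5)*(a + 2)*(a + 4)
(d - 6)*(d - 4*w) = d^2 - 4*d*w - 6*d + 24*w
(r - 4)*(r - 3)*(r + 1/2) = r^3 - 13*r^2/2 + 17*r/2 + 6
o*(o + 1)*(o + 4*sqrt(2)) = o^3 + o^2 + 4*sqrt(2)*o^2 + 4*sqrt(2)*o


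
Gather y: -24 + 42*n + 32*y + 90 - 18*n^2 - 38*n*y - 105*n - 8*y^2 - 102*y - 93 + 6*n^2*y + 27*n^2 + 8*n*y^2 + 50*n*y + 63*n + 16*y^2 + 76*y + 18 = 9*n^2 + y^2*(8*n + 8) + y*(6*n^2 + 12*n + 6) - 9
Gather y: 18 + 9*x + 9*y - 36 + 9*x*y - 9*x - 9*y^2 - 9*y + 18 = 9*x*y - 9*y^2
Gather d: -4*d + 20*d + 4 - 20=16*d - 16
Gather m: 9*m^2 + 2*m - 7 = 9*m^2 + 2*m - 7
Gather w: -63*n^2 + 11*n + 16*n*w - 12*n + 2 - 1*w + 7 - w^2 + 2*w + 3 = -63*n^2 - n - w^2 + w*(16*n + 1) + 12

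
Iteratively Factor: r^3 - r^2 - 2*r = (r + 1)*(r^2 - 2*r) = r*(r + 1)*(r - 2)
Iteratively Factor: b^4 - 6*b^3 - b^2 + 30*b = (b)*(b^3 - 6*b^2 - b + 30) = b*(b - 5)*(b^2 - b - 6) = b*(b - 5)*(b - 3)*(b + 2)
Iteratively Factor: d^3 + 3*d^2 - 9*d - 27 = (d + 3)*(d^2 - 9) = (d - 3)*(d + 3)*(d + 3)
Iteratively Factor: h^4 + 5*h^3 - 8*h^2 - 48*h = (h + 4)*(h^3 + h^2 - 12*h) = h*(h + 4)*(h^2 + h - 12) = h*(h + 4)^2*(h - 3)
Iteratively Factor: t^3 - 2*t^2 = (t)*(t^2 - 2*t) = t*(t - 2)*(t)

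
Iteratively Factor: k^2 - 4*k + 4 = (k - 2)*(k - 2)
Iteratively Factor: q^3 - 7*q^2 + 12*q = (q - 4)*(q^2 - 3*q) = (q - 4)*(q - 3)*(q)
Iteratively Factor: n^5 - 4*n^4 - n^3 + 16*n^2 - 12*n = (n - 3)*(n^4 - n^3 - 4*n^2 + 4*n) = (n - 3)*(n - 1)*(n^3 - 4*n) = (n - 3)*(n - 1)*(n + 2)*(n^2 - 2*n) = n*(n - 3)*(n - 1)*(n + 2)*(n - 2)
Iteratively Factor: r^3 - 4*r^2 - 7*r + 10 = (r + 2)*(r^2 - 6*r + 5) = (r - 1)*(r + 2)*(r - 5)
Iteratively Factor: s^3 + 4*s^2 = (s)*(s^2 + 4*s) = s*(s + 4)*(s)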